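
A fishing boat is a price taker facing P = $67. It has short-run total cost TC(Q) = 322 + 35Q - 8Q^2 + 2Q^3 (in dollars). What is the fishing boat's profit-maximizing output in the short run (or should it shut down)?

Variable cost is VC = 35Q - 8Q^2 + 2Q^3, so AVC = VC/Q = 35 - 8Q + 2Q^2 and MC = dTC/dQ = 35 - 16Q + 6Q^2.
AVC hits its minimum where MC = AVC, at Q = 2, giving min AVC = 35 - 8·2 + 2·2^2 = $27.
Because $67 ≥ $27, revenue can cover variable cost; the firm operates.
Set P = MC: 67 = 35 - 16Q + 6Q^2 → -32 - 16Q + 6Q^2 = 0. The roots are Q = -4/3 and Q = 4; the profit-maximizing output is on the rising part of MC, so Q* = 4.
Check: AVC at Q = 4 is $35 ≤ P, so revenue covers variable cost.
Profit = P·Q − TC = 67·4 − 462 = -$194, a loss, but smaller than the $322 fixed cost the firm would lose by shutting down.

Produce at Q = 4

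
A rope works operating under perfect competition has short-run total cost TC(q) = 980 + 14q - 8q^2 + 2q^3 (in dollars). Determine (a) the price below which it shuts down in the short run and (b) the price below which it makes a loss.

Shutdown price = min AVC. AVC = 14 - 8q + 2q^2, with vertex at q = 2 and minimum $6.
ATC = 980/q + 14 - 8q + 2q^2. Setting dATC/dq = −980/q^2 − 8 + 4q = 0 gives q = 7 (since 4·7^3 − 8·7^2 = 980).
min ATC = 980/7 + 14 − 8·7 + 2·7^2 = $196. That is the break-even price.
For $6 ≤ P < $196 the firm produces at a loss; below $6 it shuts down.

Shutdown price = $6; break-even price = $196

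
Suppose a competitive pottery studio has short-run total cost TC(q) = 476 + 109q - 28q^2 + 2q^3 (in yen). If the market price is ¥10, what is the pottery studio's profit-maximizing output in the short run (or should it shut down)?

Shut down

Variable cost is VC = 109q - 28q^2 + 2q^3, so AVC = VC/q = 109 - 28q + 2q^2 and MC = dTC/dq = 109 - 56q + 6q^2.
AVC hits its minimum where MC = AVC, at q = 7, giving min AVC = 109 - 28·7 + 2·7^2 = ¥11.
Since P = ¥10 < min AVC = ¥11, price fails to cover variable cost at any output.
Shutting down limits the loss to fixed cost, ¥476.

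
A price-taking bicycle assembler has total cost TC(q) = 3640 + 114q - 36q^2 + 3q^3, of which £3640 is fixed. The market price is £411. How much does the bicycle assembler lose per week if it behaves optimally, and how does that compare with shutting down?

Profit = -£10 at q = 11

AVC = 114 - 36q + 3q^2 has its minimum £6 at q = 6; price £411 clears that bar, so the firm operates.
With MC = 114 - 72q + 9q^2, P = MC on the upward-sloping part at q* = 11.
TR = 411·11 = 4521. TC = 3640 + 891 = 4531. Profit = 4521 − 4531 = -£10.
By producing, the firm covers all variable cost plus £3630 of fixed cost; shutting down would lose the full £3640.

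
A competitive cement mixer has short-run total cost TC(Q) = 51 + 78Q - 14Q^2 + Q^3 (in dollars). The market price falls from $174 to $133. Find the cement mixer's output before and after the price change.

AVC = 78 - 14Q + Q^2, minimized at Q = 7 where min AVC = $29. MC = 78 - 28Q + 3Q^2.
With P = $174 above the shutdown price, P = MC gives Q = 12.
At P = $133 ≥ min AVC, set P = MC: Q = 11. The firm stays open but cuts output.

Output falls from 12 to 11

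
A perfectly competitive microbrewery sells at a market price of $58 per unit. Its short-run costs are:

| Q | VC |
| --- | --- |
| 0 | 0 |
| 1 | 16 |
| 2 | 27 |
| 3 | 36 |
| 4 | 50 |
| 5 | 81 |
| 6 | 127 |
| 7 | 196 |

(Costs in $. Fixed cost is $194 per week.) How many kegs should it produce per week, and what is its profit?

Compute π = P·Q − TC at each output: Q=0: -194; Q=1: -152; Q=2: -105; Q=3: -56; Q=4: -12; Q=5: 15; Q=6: 27; Q=7: 16.
Profit is maximized at Q = 6. AVC there is 127/6 = $21.17 ≤ P, so producing beats shutting down (which would give -$194).

Q = 6; profit = $27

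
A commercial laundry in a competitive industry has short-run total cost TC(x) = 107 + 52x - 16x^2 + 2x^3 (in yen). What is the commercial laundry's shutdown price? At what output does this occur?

The firm shuts down when price falls below the minimum of average variable cost. AVC = VC/x = 52 - 16x + 2x^2.
dAVC/dx = -16 + 4x = 0 gives x = 4. min AVC = 52 - 16·4 + 2·4^2 = 20.
So the shutdown price is ¥20.

¥20 per unit, at x = 4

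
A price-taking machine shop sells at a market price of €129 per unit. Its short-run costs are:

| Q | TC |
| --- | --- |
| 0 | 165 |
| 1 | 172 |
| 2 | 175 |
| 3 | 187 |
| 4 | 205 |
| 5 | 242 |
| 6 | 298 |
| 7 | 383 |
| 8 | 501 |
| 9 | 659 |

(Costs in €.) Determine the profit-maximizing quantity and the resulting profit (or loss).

Tabulate TR − TC: Q=0: -165; Q=1: -43; Q=2: 83; Q=3: 200; Q=4: 311; Q=5: 403; Q=6: 476; Q=7: 520; Q=8: 531; Q=9: 502.
Profit is maximized at Q = 8. AVC there is 336/8 = €42 ≤ P, so producing beats shutting down (which would give -€165).

Q = 8; profit = €531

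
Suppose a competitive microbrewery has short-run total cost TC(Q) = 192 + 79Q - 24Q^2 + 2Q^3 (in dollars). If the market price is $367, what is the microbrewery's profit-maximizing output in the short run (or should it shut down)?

Produce at Q = 12

From TC, MC = TC'(Q) = 79 - 48Q + 6Q^2 and AVC = VC/Q = 79 - 24Q + 2Q^2.
The AVC parabola has its vertex at Q = 24/4 = 6, where AVC = 79 - 24·6 + 2·6^2 = $7.
Because $367 ≥ $7, revenue can cover variable cost; the firm operates.
Solving P = MC: -288 - 48Q + 6Q^2 = 0 ⇒ Q = -4 or 12. On the upward-sloping branch, Q* = 12.
Check: AVC at Q = 12 is $79 ≤ P, so revenue covers variable cost.
Profit = P·Q − TC = 367·12 − 1140 = $3264.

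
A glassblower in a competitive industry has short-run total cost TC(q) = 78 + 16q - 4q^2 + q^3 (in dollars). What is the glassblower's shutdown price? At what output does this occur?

The shutdown price is the minimum of AVC. VC = 16q - 4q^2 + q^3, so AVC = 16 - 4q + q^2.
At the minimum of AVC, MC = AVC. MC = 16 - 8q + 3q^2; setting MC = AVC gives 2q^2 - 4q = 0, so q = 2. min AVC = 12.
The firm shuts down for any P below $12.

$12 per unit, at q = 2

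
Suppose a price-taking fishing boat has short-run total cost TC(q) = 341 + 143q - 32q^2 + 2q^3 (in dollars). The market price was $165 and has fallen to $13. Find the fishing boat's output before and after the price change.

MC = 143 - 64q + 6q^2; the shutdown threshold is min AVC = $15 (at q = 8).
At P = $165 ≥ min AVC, set P = MC on the rising branch: q = 11.
At P = $13 < min AVC = $15, price no longer covers variable cost at any output, so the firm shuts down: q = 0.

Output falls from 11 to 0 (the firm shuts down)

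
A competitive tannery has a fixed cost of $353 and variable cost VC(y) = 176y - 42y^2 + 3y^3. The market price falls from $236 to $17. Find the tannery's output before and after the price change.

MC = 176 - 84y + 9y^2; the shutdown threshold is min AVC = $29 (at y = 7).
At P = $236 ≥ min AVC, set P = MC on the rising branch: y = 10.
At P = $17 < min AVC = $29, price no longer covers variable cost at any output, so the firm shuts down: y = 0.

Output falls from 10 to 0 (the firm shuts down)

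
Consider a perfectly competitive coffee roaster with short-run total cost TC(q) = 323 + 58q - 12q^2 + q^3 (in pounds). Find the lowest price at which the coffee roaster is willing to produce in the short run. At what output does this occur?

Short-run supply begins at min AVC. From VC = 58q - 12q^2 + q^3, AVC = 58 - 12q + q^2.
dAVC/dq = -12 + 2q = 0 gives q = 6. min AVC = 58 - 12·6 + 6^2 = 22.
So the shutdown price is £22.

£22 per unit, at q = 6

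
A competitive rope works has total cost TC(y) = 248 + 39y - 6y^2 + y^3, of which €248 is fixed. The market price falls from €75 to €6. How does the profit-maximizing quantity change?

Output falls from 6 to 0 (the firm shuts down)

MC = 39 - 12y + 3y^2; the shutdown threshold is min AVC = €30 (at y = 3).
At P = €75 ≥ min AVC, set P = MC on the rising branch: y = 6.
At P = €6 < min AVC = €30, price no longer covers variable cost at any output, so the firm shuts down: y = 0.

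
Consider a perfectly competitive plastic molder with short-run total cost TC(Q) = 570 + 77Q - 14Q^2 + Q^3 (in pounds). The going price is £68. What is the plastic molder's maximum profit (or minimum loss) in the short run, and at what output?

AVC = 77 - 14Q + Q^2 has its minimum £28 at Q = 7; price £68 clears that bar, so the firm operates.
With MC = 77 - 28Q + 3Q^2, P = MC on the upward-sloping part at Q* = 9.
TR = 68·9 = 612. TC = 570 + 288 = 858. Profit = 612 − 858 = -£246.
That loss of £246 beats the £570 the firm would lose by shutting down; producing recovers £324 of fixed cost.

Profit = -£246 at Q = 9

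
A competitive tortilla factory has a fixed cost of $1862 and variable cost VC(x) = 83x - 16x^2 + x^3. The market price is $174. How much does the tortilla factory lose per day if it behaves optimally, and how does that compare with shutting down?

AVC = 83 - 16x + x^2; min AVC = $19 at x = 8. Since P = $174 ≥ min AVC, the firm produces.
With MC = 83 - 32x + 3x^2, P = MC on the upward-sloping part at x* = 13.
TR = 174·13 = 2262. TC = 1862 + 572 = 2434. Profit = 2262 − 2434 = -$172.
Shutting down would mean losing the fixed cost of $1862, so operating at a loss of $172 is better by $1690.

Profit = -$172 at x = 13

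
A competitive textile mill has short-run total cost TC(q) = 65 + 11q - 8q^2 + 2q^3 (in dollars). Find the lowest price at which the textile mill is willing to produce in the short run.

$3 per unit

The firm shuts down when price falls below the minimum of average variable cost. AVC = VC/q = 11 - 8q + 2q^2.
dAVC/dq = -8 + 4q = 0 gives q = 2. min AVC = 11 - 8·2 + 2·2^2 = 3.
So the shutdown price is $3.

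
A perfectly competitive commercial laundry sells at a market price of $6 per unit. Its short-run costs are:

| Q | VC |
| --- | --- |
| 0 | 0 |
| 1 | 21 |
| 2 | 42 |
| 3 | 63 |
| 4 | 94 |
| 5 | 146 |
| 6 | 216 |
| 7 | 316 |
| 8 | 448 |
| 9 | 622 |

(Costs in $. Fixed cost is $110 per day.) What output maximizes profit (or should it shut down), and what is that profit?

Profit at each row (π = 6Q − TC): Q=0: -110; Q=1: -125; Q=2: -140; Q=3: -155; Q=4: -180; Q=5: -226; Q=6: -290; Q=7: -384; Q=8: -510; Q=9: -678.
Profit is highest at Q = 0. Equivalently, the lowest AVC in the table is 21/1 ≈ $21 at Q = 1, and P = $6 falls below it — price never covers variable cost, so the firm shuts down and loses only its fixed cost.

Q = 0 (shut down); profit = -$110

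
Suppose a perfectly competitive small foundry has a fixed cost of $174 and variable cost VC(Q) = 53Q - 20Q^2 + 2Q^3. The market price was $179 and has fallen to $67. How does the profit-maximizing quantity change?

AVC = 53 - 20Q + 2Q^2, minimized at Q = 5 where min AVC = $3. MC = 53 - 40Q + 6Q^2.
With P = $179 above the shutdown price, P = MC gives Q = 9.
At P = $67 ≥ min AVC, set P = MC: Q = 7. The firm stays open but cuts output.

Output falls from 9 to 7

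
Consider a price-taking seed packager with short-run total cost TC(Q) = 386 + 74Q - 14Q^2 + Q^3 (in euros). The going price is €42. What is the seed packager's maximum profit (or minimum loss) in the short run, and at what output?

Profit = -€258 at Q = 8

AVC = 74 - 14Q + Q^2 has its minimum €25 at Q = 7; price €42 clears that bar, so the firm operates.
With MC = 74 - 28Q + 3Q^2, P = MC on the upward-sloping part at Q* = 8.
TR = 42·8 = 336. TC = 386 + 208 = 594. Profit = 336 − 594 = -€258.
That loss of €258 beats the €386 the firm would lose by shutting down; producing recovers €128 of fixed cost.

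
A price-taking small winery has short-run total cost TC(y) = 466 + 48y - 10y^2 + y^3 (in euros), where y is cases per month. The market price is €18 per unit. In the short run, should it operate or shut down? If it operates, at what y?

Shut down

Strip out fixed cost: VC = 48y - 10y^2 + y^3. Then AVC = 48 - 10y + y^2 and MC = 48 - 20y + 3y^2.
The AVC parabola has its vertex at y = 10/2 = 5, where AVC = 48 - 10·5 + 5^2 = €23.
P = €18 lies below min AVC = €23; no output level covers variable cost.
The firm minimizes its loss by shutting down and losing only its fixed cost of €466.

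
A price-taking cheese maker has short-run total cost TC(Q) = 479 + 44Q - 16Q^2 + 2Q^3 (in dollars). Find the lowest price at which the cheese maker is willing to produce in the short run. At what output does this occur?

The firm shuts down when price falls below the minimum of average variable cost. AVC = VC/Q = 44 - 16Q + 2Q^2.
At the minimum of AVC, MC = AVC. MC = 44 - 32Q + 6Q^2; setting MC = AVC gives 4Q^2 - 16Q = 0, so Q = 4. min AVC = 12.
The firm shuts down for any P below $12.

$12 per unit, at Q = 4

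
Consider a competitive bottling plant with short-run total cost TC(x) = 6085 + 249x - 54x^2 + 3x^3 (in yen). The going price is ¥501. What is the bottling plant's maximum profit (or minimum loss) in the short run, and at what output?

AVC = 249 - 54x + 3x^2 has its minimum ¥6 at x = 9; price ¥501 clears that bar, so the firm operates.
MC = 249 - 108x + 9x^2. Setting P = MC and taking the root on the rising branch gives x* = 14.
TR = 501·14 = 7014. TC = 6085 + 1134 = 7219. Profit = 7014 − 7219 = -¥205.
By producing, the firm covers all variable cost plus ¥5880 of fixed cost; shutting down would lose the full ¥6085.

Profit = -¥205 at x = 14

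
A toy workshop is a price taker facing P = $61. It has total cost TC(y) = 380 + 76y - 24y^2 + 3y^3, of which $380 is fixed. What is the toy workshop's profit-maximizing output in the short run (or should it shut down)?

Strip out fixed cost: VC = 76y - 24y^2 + 3y^3. Then AVC = 76 - 24y + 3y^2 and MC = 76 - 48y + 9y^2.
AVC is minimized where dAVC/dy = -24 + 6y = 0, at y = 4; min AVC = 76 - 24·4 + 3·4^2 = $28.
Since P = $61 ≥ min AVC = $28, price covers variable cost and the firm should produce.
P = MC gives 15 - 48y + 9y^2 = 0, with roots 1/3 and 5. Take the larger (rising MC): y* = 5.
Check: AVC at y = 5 is $31 ≤ P, so revenue covers variable cost.
Profit = P·y − TC = 61·5 − 535 = -$230, a loss, but smaller than the $380 fixed cost the firm would lose by shutting down.

Produce at y = 5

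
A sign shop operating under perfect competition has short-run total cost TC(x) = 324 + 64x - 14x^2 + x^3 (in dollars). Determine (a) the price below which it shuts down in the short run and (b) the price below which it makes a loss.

Shutdown price = min AVC. AVC = 64 - 14x + x^2, with vertex at x = 7 and minimum $15.
ATC = 324/x + 64 - 14x + x^2. Setting dATC/dx = −324/x^2 − 14 + 2x = 0 gives x = 9 (since 2·9^3 − 14·9^2 = 324).
min ATC = 324/9 + 64 − 14·9 + 9^2 = $55. That is the break-even price.
For $15 ≤ P < $55 the firm produces at a loss; below $15 it shuts down.

Shutdown price = $15; break-even price = $55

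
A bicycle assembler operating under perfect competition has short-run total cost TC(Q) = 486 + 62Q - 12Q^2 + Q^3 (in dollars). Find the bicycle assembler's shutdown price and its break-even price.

Shutdown price = min AVC. AVC = 62 - 12Q + Q^2, with vertex at Q = 6 and minimum $26.
ATC = 486/Q + 62 - 12Q + Q^2. Setting dATC/dQ = −486/Q^2 − 12 + 2Q = 0 gives Q = 9 (since 2·9^3 − 12·9^2 = 486).
min ATC = 486/9 + 62 − 12·9 + 9^2 = $89. That is the break-even price.
Between these two prices the firm operates at a loss; above $89 it earns a profit.

Shutdown price = $26; break-even price = $89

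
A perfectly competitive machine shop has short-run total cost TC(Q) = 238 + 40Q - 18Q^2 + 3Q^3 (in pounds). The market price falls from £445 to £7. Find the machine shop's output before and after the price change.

Output falls from 9 to 0 (the firm shuts down)

AVC = 40 - 18Q + 3Q^2, minimized at Q = 3 where min AVC = £13. MC = 40 - 36Q + 9Q^2.
With P = £445 above the shutdown price, P = MC gives Q = 9.
At P = £7 < min AVC = £13, price no longer covers variable cost at any output, so the firm shuts down: Q = 0.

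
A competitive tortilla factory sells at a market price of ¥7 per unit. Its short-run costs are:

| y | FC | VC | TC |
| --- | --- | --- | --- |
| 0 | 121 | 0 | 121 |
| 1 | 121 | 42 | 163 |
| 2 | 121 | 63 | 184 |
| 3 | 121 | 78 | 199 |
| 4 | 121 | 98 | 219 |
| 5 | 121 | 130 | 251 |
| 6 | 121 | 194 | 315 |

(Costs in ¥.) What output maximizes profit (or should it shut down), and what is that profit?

Tabulate TR − TC: y=0: -121; y=1: -156; y=2: -170; y=3: -178; y=4: -191; y=5: -216; y=6: -273.
Profit is highest at y = 0. Equivalently, the lowest AVC in the table is 98/4 ≈ ¥24.50 at y = 4, and P = ¥7 falls below it — price never covers variable cost, so the firm shuts down and loses only its fixed cost.

y = 0 (shut down); profit = -¥121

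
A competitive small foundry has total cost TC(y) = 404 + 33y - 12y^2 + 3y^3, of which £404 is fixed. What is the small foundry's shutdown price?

The shutdown price is the minimum of AVC. VC = 33y - 12y^2 + 3y^3, so AVC = 33 - 12y + 3y^2.
dAVC/dy = -12 + 6y = 0 gives y = 2. min AVC = 33 - 12·2 + 3·2^2 = 21.
So the shutdown price is £21.

£21 per unit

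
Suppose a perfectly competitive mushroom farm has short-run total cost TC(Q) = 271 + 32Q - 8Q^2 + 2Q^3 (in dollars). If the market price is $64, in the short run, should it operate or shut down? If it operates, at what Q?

Strip out fixed cost: VC = 32Q - 8Q^2 + 2Q^3. Then AVC = 32 - 8Q + 2Q^2 and MC = 32 - 16Q + 6Q^2.
The AVC parabola has its vertex at Q = 8/4 = 2, where AVC = 32 - 8·2 + 2·2^2 = $24.
P = $64 exceeds min AVC = $24, so the firm stays open.
P = MC gives -32 - 16Q + 6Q^2 = 0, with roots -4/3 and 4. Take the larger (rising MC): Q* = 4.
Check: AVC at Q = 4 is $32 ≤ P, so revenue covers variable cost.
Profit = P·Q − TC = 64·4 − 399 = -$143, a loss, but smaller than the $271 fixed cost the firm would lose by shutting down.

Produce at Q = 4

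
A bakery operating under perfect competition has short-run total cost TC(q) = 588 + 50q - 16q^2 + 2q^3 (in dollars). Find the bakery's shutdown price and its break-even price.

Shutdown price = $18; break-even price = $120

AVC = 50 - 16q + 2q^2; minimized at q = 4, giving min AVC = $18. That is the shutdown price.
ATC = 588/q + 50 - 16q + 2q^2. Setting dATC/dq = −588/q^2 − 16 + 4q = 0 gives q = 7 (since 4·7^3 − 16·7^2 = 588).
min ATC = 588/7 + 50 − 16·7 + 2·7^2 = $120. That is the break-even price.
Between these two prices the firm operates at a loss; above $120 it earns a profit.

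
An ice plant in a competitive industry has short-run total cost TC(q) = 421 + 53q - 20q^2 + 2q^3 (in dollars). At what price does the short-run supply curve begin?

$3 per unit

The shutdown price is the minimum of AVC. VC = 53q - 20q^2 + 2q^3, so AVC = 53 - 20q + 2q^2.
dAVC/dq = -20 + 4q = 0 gives q = 5. min AVC = 53 - 20·5 + 2·5^2 = 3.
For P < $3 the firm produces nothing.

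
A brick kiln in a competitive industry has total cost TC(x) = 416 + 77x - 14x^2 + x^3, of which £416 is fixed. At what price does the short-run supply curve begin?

£28 per unit

The firm shuts down when price falls below the minimum of average variable cost. AVC = VC/x = 77 - 14x + x^2.
dAVC/dx = -14 + 2x = 0 gives x = 7. min AVC = 77 - 14·7 + 7^2 = 28.
For P < £28 the firm produces nothing.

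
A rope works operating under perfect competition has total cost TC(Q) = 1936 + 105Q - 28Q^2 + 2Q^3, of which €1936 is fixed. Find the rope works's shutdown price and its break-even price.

AVC = 105 - 28Q + 2Q^2; minimized at Q = 7, giving min AVC = €7. That is the shutdown price.
ATC = 1936/Q + 105 - 28Q + 2Q^2. Setting dATC/dQ = −1936/Q^2 − 28 + 4Q = 0 gives Q = 11 (since 4·11^3 − 28·11^2 = 1936).
min ATC = 1936/11 + 105 − 28·11 + 2·11^2 = €215. That is the break-even price.
Between these two prices the firm operates at a loss; above €215 it earns a profit.

Shutdown price = €7; break-even price = €215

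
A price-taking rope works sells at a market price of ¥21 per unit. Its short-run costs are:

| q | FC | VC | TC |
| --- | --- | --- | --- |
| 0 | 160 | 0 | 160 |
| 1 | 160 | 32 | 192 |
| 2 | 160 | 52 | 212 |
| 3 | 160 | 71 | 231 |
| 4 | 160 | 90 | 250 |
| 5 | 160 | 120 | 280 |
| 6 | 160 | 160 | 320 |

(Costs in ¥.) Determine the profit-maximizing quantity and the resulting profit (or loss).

Profit at each row (π = 21q − TC): q=0: -160; q=1: -171; q=2: -170; q=3: -168; q=4: -166; q=5: -175; q=6: -194.
Profit is highest at q = 0. Equivalently, the lowest AVC in the table is 90/4 ≈ ¥22.50 at q = 4, and P = ¥21 falls below it — price never covers variable cost, so the firm shuts down and loses only its fixed cost.

q = 0 (shut down); profit = -¥160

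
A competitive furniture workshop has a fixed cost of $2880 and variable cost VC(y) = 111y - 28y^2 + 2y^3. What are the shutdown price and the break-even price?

Shutdown price = $13; break-even price = $303

Shutdown price = min AVC. AVC = 111 - 28y + 2y^2, with vertex at y = 7 and minimum $13.
ATC = 2880/y + 111 - 28y + 2y^2. Setting dATC/dy = −2880/y^2 − 28 + 4y = 0 gives y = 12 (since 4·12^3 − 28·12^2 = 2880).
min ATC = 2880/12 + 111 − 28·12 + 2·12^2 = $303. That is the break-even price.
For $13 ≤ P < $303 the firm produces at a loss; below $13 it shuts down.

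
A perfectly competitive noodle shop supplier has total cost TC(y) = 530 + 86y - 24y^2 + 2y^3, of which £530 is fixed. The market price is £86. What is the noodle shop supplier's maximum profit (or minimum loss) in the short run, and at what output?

AVC = 86 - 24y + 2y^2 has its minimum £14 at y = 6; price £86 clears that bar, so the firm operates.
MC = 86 - 48y + 6y^2. Setting P = MC and taking the root on the rising branch gives y* = 8.
TR = 86·8 = 688. TC = 530 + 176 = 706. Profit = 688 − 706 = -£18.
Shutting down would mean losing the fixed cost of £530, so operating at a loss of £18 is better by £512.

Profit = -£18 at y = 8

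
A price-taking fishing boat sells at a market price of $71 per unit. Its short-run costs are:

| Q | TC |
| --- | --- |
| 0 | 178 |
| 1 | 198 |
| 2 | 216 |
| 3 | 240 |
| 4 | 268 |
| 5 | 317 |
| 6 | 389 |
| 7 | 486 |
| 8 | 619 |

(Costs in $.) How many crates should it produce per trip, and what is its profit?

Profit at each row (π = 71Q − TC): Q=0: -178; Q=1: -127; Q=2: -74; Q=3: -27; Q=4: 16; Q=5: 38; Q=6: 37; Q=7: 11; Q=8: -51.
Profit is maximized at Q = 5. AVC there is 139/5 = $27.80 ≤ P, so producing beats shutting down (which would give -$178).

Q = 5; profit = $38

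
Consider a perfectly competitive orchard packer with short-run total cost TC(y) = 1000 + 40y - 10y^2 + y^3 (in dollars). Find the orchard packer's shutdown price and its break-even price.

Shutdown price = min AVC. AVC = 40 - 10y + y^2, with vertex at y = 5 and minimum $15.
ATC = 1000/y + 40 - 10y + y^2. Setting dATC/dy = −1000/y^2 − 10 + 2y = 0 gives y = 10 (since 2·10^3 − 10·10^2 = 1000).
min ATC = 1000/10 + 40 − 10·10 + 10^2 = $140. That is the break-even price.
For $15 ≤ P < $140 the firm produces at a loss; below $15 it shuts down.

Shutdown price = $15; break-even price = $140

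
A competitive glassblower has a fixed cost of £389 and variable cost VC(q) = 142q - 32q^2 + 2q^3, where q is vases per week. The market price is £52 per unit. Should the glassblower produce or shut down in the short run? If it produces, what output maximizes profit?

From TC, MC = TC'(q) = 142 - 64q + 6q^2 and AVC = VC/q = 142 - 32q + 2q^2.
AVC hits its minimum where MC = AVC, at q = 8, giving min AVC = 142 - 32·8 + 2·8^2 = £14.
P = £52 exceeds min AVC = £14, so the firm stays open.
Set P = MC: 52 = 142 - 64q + 6q^2 → 90 - 64q + 6q^2 = 0. The roots are q = 5/3 and q = 9; the profit-maximizing output is on the rising part of MC, so q* = 9.
Check: AVC at q = 9 is £16 ≤ P, so revenue covers variable cost.
Profit = P·q − TC = 52·9 − 533 = -£65, a loss, but smaller than the £389 fixed cost the firm would lose by shutting down.

Produce at q = 9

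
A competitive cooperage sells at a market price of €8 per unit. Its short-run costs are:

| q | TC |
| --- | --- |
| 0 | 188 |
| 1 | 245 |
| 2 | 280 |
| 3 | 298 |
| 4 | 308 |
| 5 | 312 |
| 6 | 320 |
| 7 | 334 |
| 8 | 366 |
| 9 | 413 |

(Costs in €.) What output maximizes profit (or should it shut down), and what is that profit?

q = 0 (shut down); profit = -€188

Tabulate TR − TC: q=0: -188; q=1: -237; q=2: -264; q=3: -274; q=4: -276; q=5: -272; q=6: -272; q=7: -278; q=8: -302; q=9: -341.
Profit is highest at q = 0. Equivalently, the lowest AVC in the table is 146/7 ≈ €20.86 at q = 7, and P = €8 falls below it — price never covers variable cost, so the firm shuts down and loses only its fixed cost.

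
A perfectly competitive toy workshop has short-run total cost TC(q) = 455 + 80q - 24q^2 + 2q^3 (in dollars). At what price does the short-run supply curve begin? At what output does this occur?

$8 per unit, at q = 6

Short-run supply begins at min AVC. From VC = 80q - 24q^2 + 2q^3, AVC = 80 - 24q + 2q^2.
dAVC/dq = -24 + 4q = 0 gives q = 6. min AVC = 80 - 24·6 + 2·6^2 = 8.
For P < $8 the firm produces nothing.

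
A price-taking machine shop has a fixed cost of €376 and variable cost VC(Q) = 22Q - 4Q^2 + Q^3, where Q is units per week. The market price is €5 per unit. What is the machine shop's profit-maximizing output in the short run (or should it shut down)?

Shut down

From TC, MC = TC'(Q) = 22 - 8Q + 3Q^2 and AVC = VC/Q = 22 - 4Q + Q^2.
The AVC parabola has its vertex at Q = 4/2 = 2, where AVC = 22 - 4·2 + 2^2 = €18.
Since P = €5 < min AVC = €18, price fails to cover variable cost at any output.
Best response: produce nothing and absorb the €376 fixed cost.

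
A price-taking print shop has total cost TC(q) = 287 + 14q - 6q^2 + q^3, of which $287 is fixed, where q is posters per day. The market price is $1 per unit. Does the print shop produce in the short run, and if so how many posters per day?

Variable cost is VC = 14q - 6q^2 + q^3, so AVC = VC/q = 14 - 6q + q^2 and MC = dTC/dq = 14 - 12q + 3q^2.
The AVC parabola has its vertex at q = 6/2 = 3, where AVC = 14 - 6·3 + 3^2 = $5.
With P < min AVC ($1 < $5), every unit sold adds to the loss.
Shutting down limits the loss to fixed cost, $287.

Shut down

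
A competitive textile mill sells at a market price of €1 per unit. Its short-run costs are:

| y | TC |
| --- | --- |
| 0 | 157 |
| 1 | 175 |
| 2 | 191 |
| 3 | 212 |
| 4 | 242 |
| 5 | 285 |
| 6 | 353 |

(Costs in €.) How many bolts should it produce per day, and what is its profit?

y = 0 (shut down); profit = -€157

Compute π = P·y − TC at each output: y=0: -157; y=1: -174; y=2: -189; y=3: -209; y=4: -238; y=5: -280; y=6: -347.
Profit is highest at y = 0. Equivalently, the lowest AVC in the table is 34/2 ≈ €17 at y = 2, and P = €1 falls below it — price never covers variable cost, so the firm shuts down and loses only its fixed cost.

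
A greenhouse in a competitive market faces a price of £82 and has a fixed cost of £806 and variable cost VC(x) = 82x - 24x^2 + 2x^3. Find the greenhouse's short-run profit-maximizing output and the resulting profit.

Profit = -£294 at x = 8

AVC = 82 - 24x + 2x^2; min AVC = £10 at x = 6. Since P = £82 ≥ min AVC, the firm produces.
With MC = 82 - 48x + 6x^2, P = MC on the upward-sloping part at x* = 8.
TR = 82·8 = 656. TC = 806 + 144 = 950. Profit = 656 − 950 = -£294.
Shutting down would mean losing the fixed cost of £806, so operating at a loss of £294 is better by £512.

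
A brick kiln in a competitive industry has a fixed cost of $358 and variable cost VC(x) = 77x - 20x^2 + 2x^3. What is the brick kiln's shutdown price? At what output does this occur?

The firm shuts down when price falls below the minimum of average variable cost. AVC = VC/x = 77 - 20x + 2x^2.
At the minimum of AVC, MC = AVC. MC = 77 - 40x + 6x^2; setting MC = AVC gives 4x^2 - 20x = 0, so x = 5. min AVC = 27.
For P < $27 the firm produces nothing.

$27 per unit, at x = 5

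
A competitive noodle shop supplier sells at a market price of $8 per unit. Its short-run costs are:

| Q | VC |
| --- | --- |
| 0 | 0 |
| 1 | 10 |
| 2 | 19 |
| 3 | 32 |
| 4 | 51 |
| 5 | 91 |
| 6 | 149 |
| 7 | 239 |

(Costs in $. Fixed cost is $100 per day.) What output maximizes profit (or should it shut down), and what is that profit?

Q = 0 (shut down); profit = -$100

Tabulate TR − TC: Q=0: -100; Q=1: -102; Q=2: -103; Q=3: -108; Q=4: -119; Q=5: -151; Q=6: -201; Q=7: -283.
Profit is highest at Q = 0. Equivalently, the lowest AVC in the table is 19/2 ≈ $9.50 at Q = 2, and P = $8 falls below it — price never covers variable cost, so the firm shuts down and loses only its fixed cost.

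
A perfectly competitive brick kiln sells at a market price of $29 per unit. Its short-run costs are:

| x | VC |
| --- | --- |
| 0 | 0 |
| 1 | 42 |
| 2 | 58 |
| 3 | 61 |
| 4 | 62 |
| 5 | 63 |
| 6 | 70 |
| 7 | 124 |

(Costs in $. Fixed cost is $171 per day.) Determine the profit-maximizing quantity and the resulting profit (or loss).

Profit at each row (π = 29x − TC): x=0: -171; x=1: -184; x=2: -171; x=3: -145; x=4: -117; x=5: -89; x=6: -67; x=7: -92.
Profit is maximized at x = 6. AVC there is 70/6 = $11.67 ≤ P, so producing beats shutting down (which would give -$171).

x = 6; profit = -$67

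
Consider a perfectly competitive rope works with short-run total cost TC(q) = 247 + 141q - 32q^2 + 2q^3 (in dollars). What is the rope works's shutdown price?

The firm shuts down when price falls below the minimum of average variable cost. AVC = VC/q = 141 - 32q + 2q^2.
dAVC/dq = -32 + 4q = 0 gives q = 8. min AVC = 141 - 32·8 + 2·8^2 = 13.
So the shutdown price is $13.

$13 per unit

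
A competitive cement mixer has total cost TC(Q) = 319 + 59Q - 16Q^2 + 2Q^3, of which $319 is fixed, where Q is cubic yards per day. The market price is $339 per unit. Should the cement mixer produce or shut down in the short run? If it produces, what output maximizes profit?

From TC, MC = TC'(Q) = 59 - 32Q + 6Q^2 and AVC = VC/Q = 59 - 16Q + 2Q^2.
AVC hits its minimum where MC = AVC, at Q = 4, giving min AVC = 59 - 16·4 + 2·4^2 = $27.
P = $339 exceeds min AVC = $27, so the firm stays open.
P = MC gives -280 - 32Q + 6Q^2 = 0, with roots -14/3 and 10. Take the larger (rising MC): Q* = 10.
Check: AVC at Q = 10 is $99 ≤ P, so revenue covers variable cost.
Profit = P·Q − TC = 339·10 − 1309 = $2081.

Produce at Q = 10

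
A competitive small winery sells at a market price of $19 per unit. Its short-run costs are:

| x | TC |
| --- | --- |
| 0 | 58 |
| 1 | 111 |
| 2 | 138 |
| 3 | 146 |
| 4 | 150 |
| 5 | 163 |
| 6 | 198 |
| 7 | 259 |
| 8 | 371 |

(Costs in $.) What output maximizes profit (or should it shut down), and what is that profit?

x = 0 (shut down); profit = -$58

Profit at each row (π = 19x − TC): x=0: -58; x=1: -92; x=2: -100; x=3: -89; x=4: -74; x=5: -68; x=6: -84; x=7: -126; x=8: -219.
Profit is highest at x = 0. Equivalently, the lowest AVC in the table is 105/5 ≈ $21 at x = 5, and P = $19 falls below it — price never covers variable cost, so the firm shuts down and loses only its fixed cost.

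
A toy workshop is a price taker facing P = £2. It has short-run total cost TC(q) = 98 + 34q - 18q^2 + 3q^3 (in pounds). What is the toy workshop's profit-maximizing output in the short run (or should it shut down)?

Shut down

Strip out fixed cost: VC = 34q - 18q^2 + 3q^3. Then AVC = 34 - 18q + 3q^2 and MC = 34 - 36q + 9q^2.
The AVC parabola has its vertex at q = 18/6 = 3, where AVC = 34 - 18·3 + 3·3^2 = £7.
With P < min AVC (£2 < £7), every unit sold adds to the loss.
The firm minimizes its loss by shutting down and losing only its fixed cost of £98.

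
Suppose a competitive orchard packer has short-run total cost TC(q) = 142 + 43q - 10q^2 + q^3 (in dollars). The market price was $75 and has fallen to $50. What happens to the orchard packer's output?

Output falls from 8 to 7

AVC = 43 - 10q + q^2, minimized at q = 5 where min AVC = $18. MC = 43 - 20q + 3q^2.
At P = $75 ≥ min AVC, set P = MC on the rising branch: q = 8.
At P = $50 ≥ min AVC, set P = MC: q = 7. The firm stays open but cuts output.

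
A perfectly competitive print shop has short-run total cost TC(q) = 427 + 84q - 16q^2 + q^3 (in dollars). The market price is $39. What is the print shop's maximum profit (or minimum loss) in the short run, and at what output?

Profit = -$265 at q = 9

AVC = 84 - 16q + q^2 has its minimum $20 at q = 8; price $39 clears that bar, so the firm operates.
MC = 84 - 32q + 3q^2. Setting P = MC and taking the root on the rising branch gives q* = 9.
TR = 39·9 = 351. TC = 427 + 189 = 616. Profit = 351 − 616 = -$265.
That loss of $265 beats the $427 the firm would lose by shutting down; producing recovers $162 of fixed cost.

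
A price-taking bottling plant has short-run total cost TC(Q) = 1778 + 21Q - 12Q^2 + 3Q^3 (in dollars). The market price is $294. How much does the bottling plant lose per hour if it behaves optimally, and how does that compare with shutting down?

Profit = -$308 at Q = 7

AVC = 21 - 12Q + 3Q^2; min AVC = $9 at Q = 2. Since P = $294 ≥ min AVC, the firm produces.
With MC = 21 - 24Q + 9Q^2, P = MC on the upward-sloping part at Q* = 7.
TR = 294·7 = 2058. TC = 1778 + 588 = 2366. Profit = 2058 − 2366 = -$308.
That loss of $308 beats the $1778 the firm would lose by shutting down; producing recovers $1470 of fixed cost.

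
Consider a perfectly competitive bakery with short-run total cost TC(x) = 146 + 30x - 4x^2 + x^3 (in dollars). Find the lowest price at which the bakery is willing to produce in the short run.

The shutdown price is the minimum of AVC. VC = 30x - 4x^2 + x^3, so AVC = 30 - 4x + x^2.
At the minimum of AVC, MC = AVC. MC = 30 - 8x + 3x^2; setting MC = AVC gives 2x^2 - 4x = 0, so x = 2. min AVC = 26.
The firm shuts down for any P below $26.

$26 per unit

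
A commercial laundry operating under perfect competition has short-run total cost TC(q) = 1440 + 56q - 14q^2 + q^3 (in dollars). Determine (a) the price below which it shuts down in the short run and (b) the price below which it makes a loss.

AVC = 56 - 14q + q^2; minimized at q = 7, giving min AVC = $7. That is the shutdown price.
ATC = 1440/q + 56 - 14q + q^2. Setting dATC/dq = −1440/q^2 − 14 + 2q = 0 gives q = 12 (since 2·12^3 − 14·12^2 = 1440).
min ATC = 1440/12 + 56 − 14·12 + 12^2 = $152. That is the break-even price.
For $7 ≤ P < $152 the firm produces at a loss; below $7 it shuts down.

Shutdown price = $7; break-even price = $152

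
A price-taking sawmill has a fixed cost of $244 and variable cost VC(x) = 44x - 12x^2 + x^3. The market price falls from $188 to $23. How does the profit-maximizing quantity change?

Output falls from 12 to 7

MC = 44 - 24x + 3x^2; the shutdown threshold is min AVC = $8 (at x = 6).
At P = $188 ≥ min AVC, set P = MC on the rising branch: x = 12.
At P = $23 ≥ min AVC, set P = MC: x = 7. The firm stays open but cuts output.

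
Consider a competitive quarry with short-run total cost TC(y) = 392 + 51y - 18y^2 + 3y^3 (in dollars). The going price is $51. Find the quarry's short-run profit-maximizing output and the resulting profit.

AVC = 51 - 18y + 3y^2 has its minimum $24 at y = 3; price $51 clears that bar, so the firm operates.
MC = 51 - 36y + 9y^2. Setting P = MC and taking the root on the rising branch gives y* = 4.
TR = 51·4 = 204. TC = 392 + 108 = 500. Profit = 204 − 500 = -$296.
By producing, the firm covers all variable cost plus $96 of fixed cost; shutting down would lose the full $392.

Profit = -$296 at y = 4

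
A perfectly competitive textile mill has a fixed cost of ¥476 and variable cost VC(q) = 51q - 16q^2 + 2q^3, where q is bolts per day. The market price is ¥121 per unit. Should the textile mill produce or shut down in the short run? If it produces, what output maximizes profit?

Produce at q = 7

Variable cost is VC = 51q - 16q^2 + 2q^3, so AVC = VC/q = 51 - 16q + 2q^2 and MC = dTC/dq = 51 - 32q + 6q^2.
AVC hits its minimum where MC = AVC, at q = 4, giving min AVC = 51 - 16·4 + 2·4^2 = ¥19.
Because ¥121 ≥ ¥19, revenue can cover variable cost; the firm operates.
Set P = MC: 121 = 51 - 32q + 6q^2 → -70 - 32q + 6q^2 = 0. The roots are q = -5/3 and q = 7; the profit-maximizing output is on the rising part of MC, so q* = 7.
Check: AVC at q = 7 is ¥37 ≤ P, so revenue covers variable cost.
Profit = P·q − TC = 121·7 − 735 = ¥112.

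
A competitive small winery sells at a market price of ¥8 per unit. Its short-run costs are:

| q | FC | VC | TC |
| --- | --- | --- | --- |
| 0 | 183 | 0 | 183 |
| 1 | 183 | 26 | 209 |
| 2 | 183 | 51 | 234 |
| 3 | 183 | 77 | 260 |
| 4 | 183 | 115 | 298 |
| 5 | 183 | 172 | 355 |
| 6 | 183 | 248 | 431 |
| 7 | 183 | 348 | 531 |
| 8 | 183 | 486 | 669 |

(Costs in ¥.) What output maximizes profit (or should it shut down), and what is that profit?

q = 0 (shut down); profit = -¥183

Profit at each row (π = 8q − TC): q=0: -183; q=1: -201; q=2: -218; q=3: -236; q=4: -266; q=5: -315; q=6: -383; q=7: -475; q=8: -605.
Profit is highest at q = 0. Equivalently, the lowest AVC in the table is 51/2 ≈ ¥25.50 at q = 2, and P = ¥8 falls below it — price never covers variable cost, so the firm shuts down and loses only its fixed cost.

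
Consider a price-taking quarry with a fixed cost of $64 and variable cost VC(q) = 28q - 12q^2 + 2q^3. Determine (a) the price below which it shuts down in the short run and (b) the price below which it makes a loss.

Shutdown price = $10; break-even price = $28

AVC = 28 - 12q + 2q^2; minimized at q = 3, giving min AVC = $10. That is the shutdown price.
ATC = 64/q + 28 - 12q + 2q^2. Setting dATC/dq = −64/q^2 − 12 + 4q = 0 gives q = 4 (since 4·4^3 − 12·4^2 = 64).
min ATC = 64/4 + 28 − 12·4 + 2·4^2 = $28. That is the break-even price.
For $10 ≤ P < $28 the firm produces at a loss; below $10 it shuts down.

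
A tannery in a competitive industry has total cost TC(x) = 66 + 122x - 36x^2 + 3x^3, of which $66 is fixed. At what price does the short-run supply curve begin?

Short-run supply begins at min AVC. From VC = 122x - 36x^2 + 3x^3, AVC = 122 - 36x + 3x^2.
dAVC/dx = -36 + 6x = 0 gives x = 6. min AVC = 122 - 36·6 + 3·6^2 = 14.
The firm shuts down for any P below $14.

$14 per unit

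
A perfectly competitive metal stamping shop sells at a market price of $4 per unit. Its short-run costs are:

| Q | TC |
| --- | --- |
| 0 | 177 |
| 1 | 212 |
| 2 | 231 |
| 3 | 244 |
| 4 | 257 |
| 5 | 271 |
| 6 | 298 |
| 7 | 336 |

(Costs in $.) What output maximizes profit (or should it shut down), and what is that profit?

Compute π = P·Q − TC at each output: Q=0: -177; Q=1: -208; Q=2: -223; Q=3: -232; Q=4: -241; Q=5: -251; Q=6: -274; Q=7: -308.
Profit is highest at Q = 0. Equivalently, the lowest AVC in the table is 94/5 ≈ $18.80 at Q = 5, and P = $4 falls below it — price never covers variable cost, so the firm shuts down and loses only its fixed cost.

Q = 0 (shut down); profit = -$177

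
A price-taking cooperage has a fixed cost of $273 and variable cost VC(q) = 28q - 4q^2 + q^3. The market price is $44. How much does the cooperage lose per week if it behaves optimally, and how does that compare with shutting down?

Profit = -$209 at q = 4

AVC = 28 - 4q + q^2; min AVC = $24 at q = 2. Since P = $44 ≥ min AVC, the firm produces.
With MC = 28 - 8q + 3q^2, P = MC on the upward-sloping part at q* = 4.
TR = 44·4 = 176. TC = 273 + 112 = 385. Profit = 176 − 385 = -$209.
Shutting down would mean losing the fixed cost of $273, so operating at a loss of $209 is better by $64.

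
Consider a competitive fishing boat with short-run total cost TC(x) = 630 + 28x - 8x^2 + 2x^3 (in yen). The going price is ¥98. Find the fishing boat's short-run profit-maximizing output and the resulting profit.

Profit = -¥330 at x = 5

AVC = 28 - 8x + 2x^2; min AVC = ¥20 at x = 2. Since P = ¥98 ≥ min AVC, the firm produces.
MC = 28 - 16x + 6x^2. Setting P = MC and taking the root on the rising branch gives x* = 5.
TR = 98·5 = 490. TC = 630 + 190 = 820. Profit = 490 − 820 = -¥330.
Shutting down would mean losing the fixed cost of ¥630, so operating at a loss of ¥330 is better by ¥300.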